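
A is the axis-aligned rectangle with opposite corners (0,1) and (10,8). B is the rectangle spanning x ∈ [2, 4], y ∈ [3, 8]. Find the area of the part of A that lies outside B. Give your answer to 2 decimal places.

|A∩B|: x∈[2,4], y∈[3,8] → 2·5 = 10.
|A| = 70.
|A ∖ B| = |A| − |A∩B| = 70 − 10 = 60.00.

60.00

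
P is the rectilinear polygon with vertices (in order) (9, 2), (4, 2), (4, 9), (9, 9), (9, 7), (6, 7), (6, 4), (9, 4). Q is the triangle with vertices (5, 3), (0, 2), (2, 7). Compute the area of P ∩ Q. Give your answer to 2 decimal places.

The intersection is the polygon with vertices (4,4.333), (5,3), (4,2.8).
By the shoelace formula its area is 0.77.

0.77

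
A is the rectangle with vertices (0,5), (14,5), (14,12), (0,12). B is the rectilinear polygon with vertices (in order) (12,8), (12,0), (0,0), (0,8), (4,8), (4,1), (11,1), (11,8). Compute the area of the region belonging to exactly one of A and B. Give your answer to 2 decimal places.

115.00

|A| = 98, |B| = 47, |A∩B| = 15.
|A △ B| = |A| + |B| − 2·|A∩B| = 98 + 47 − 30 = 115.00.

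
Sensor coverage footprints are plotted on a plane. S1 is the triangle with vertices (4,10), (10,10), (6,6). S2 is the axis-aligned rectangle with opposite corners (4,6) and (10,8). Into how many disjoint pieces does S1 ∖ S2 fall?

S1 ∖ S2 is a single connected region.

1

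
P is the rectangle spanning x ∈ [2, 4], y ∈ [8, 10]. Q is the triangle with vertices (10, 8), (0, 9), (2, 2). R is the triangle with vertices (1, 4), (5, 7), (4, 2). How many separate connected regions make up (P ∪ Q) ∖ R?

(P ∪ Q) ∖ R splits into 2 disjoint pieces (area 28.35, area 0.9412).

2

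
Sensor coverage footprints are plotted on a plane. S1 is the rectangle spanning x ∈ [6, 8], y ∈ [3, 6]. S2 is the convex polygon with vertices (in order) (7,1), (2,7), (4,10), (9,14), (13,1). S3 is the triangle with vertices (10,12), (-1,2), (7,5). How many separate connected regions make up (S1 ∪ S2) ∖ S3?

(S1 ∪ S2) ∖ S3 splits into 2 disjoint pieces (area 21.4292, area 42.0644).

2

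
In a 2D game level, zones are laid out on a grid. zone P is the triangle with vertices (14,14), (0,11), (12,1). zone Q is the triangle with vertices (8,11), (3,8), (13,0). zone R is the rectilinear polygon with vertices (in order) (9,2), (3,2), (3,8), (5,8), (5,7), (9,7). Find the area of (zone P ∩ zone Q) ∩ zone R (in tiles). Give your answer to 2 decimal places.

The region (zone P ∩ zone Q) ∩ zone R is the polygon with vertices (3.6,8), (5,8), (5,7), (9,7), (9,3.5).
By the shoelace formula its area is 8.15.

8.15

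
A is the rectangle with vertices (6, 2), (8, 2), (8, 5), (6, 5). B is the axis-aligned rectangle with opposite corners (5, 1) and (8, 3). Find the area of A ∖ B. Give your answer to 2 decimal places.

4.00

|A∩B|: x∈[6,8], y∈[2,3] → 2·1 = 2.
|A| = 6.
|A ∖ B| = |A| − |A∩B| = 6 − 2 = 4.00.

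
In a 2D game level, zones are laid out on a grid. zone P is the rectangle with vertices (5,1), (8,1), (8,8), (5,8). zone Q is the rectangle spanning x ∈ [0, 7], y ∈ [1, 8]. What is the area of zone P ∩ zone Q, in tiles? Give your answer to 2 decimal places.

14.00

|zone P∩zone Q|: x∈[5,7], y∈[1,8] → 2·7 = 14.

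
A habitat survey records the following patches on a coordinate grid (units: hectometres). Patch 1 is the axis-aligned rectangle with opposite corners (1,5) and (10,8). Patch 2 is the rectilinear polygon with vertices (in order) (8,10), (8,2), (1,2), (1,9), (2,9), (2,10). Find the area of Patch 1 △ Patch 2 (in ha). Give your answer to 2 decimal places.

|Patch 1| = 27, |Patch 2| = 55, |Patch 1∩Patch 2| = 21.
|Patch 1 △ Patch 2| = |Patch 1| + |Patch 2| − 2·|Patch 1∩Patch 2| = 27 + 55 − 42 = 40.00.

40.00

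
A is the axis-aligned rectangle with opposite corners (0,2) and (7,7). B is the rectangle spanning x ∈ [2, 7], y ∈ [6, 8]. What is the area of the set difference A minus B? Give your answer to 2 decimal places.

30.00

|A∩B|: x∈[2,7], y∈[6,7] → 5·1 = 5.
|A| = 35.
|A ∖ B| = |A| − |A∩B| = 35 − 5 = 30.00.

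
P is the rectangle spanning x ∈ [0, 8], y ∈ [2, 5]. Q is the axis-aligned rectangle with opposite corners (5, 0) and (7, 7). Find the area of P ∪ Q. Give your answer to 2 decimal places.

32.00

By inclusion–exclusion:
Individual areas: |P| = 24, |Q| = 14.
|P∩Q|: x∈[5,7], y∈[2,5] → 2·3 = 6.
|P ∪ Q| = 38 − 6 = 32.00.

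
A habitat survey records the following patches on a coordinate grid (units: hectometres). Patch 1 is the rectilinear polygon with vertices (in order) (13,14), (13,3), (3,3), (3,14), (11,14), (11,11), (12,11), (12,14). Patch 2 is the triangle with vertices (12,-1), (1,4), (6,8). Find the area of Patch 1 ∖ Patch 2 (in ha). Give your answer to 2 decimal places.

|Patch 1| = 107, |Patch 1∩Patch 2| = 19.7242.
|Patch 1 ∖ Patch 2| = |Patch 1| − |Patch 1∩Patch 2| = 107 − 19.7242 = 87.28.

87.28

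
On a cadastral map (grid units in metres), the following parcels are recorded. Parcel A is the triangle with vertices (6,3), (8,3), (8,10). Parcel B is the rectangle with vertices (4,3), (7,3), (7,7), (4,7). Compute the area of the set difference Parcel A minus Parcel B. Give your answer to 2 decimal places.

5.25

|Parcel A| = 7, |Parcel A∩Parcel B| = 1.75.
|Parcel A ∖ Parcel B| = |Parcel A| − |Parcel A∩Parcel B| = 7 − 1.75 = 5.25.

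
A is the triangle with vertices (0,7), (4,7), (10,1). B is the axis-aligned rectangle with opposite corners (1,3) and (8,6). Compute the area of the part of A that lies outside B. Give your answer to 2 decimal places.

5.00

|A| = 12, |A∩B| = 7.
|A ∖ B| = |A| − |A∩B| = 12 − 7 = 5.00.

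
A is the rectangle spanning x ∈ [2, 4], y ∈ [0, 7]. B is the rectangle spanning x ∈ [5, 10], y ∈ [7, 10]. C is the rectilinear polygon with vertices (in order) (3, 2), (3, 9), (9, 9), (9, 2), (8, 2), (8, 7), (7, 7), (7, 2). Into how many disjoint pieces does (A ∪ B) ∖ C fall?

2

(A ∪ B) ∖ C splits into 2 disjoint pieces (area 9, area 7).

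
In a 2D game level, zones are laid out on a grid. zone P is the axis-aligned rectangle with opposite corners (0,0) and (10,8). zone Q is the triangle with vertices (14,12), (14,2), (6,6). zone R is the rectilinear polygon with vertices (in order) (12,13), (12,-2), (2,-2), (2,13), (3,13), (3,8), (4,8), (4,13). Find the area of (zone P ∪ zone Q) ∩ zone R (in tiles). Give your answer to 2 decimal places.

|zone P ∪ zone Q| = 110.6667.
|(zone P ∪ zone Q) ∩ zone R| = 77.17.

77.17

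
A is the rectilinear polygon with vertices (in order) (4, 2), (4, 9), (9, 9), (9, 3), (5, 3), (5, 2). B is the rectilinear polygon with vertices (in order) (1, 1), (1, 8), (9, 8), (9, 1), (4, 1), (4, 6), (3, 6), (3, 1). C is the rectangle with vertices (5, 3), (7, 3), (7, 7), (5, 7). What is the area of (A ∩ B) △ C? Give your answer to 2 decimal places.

|A ∩ B| = 26.
|(A ∩ B) ∩ C| = 8.
|(A ∩ B) △ C| = 26 + 8 − 16 = 18.00.

18.00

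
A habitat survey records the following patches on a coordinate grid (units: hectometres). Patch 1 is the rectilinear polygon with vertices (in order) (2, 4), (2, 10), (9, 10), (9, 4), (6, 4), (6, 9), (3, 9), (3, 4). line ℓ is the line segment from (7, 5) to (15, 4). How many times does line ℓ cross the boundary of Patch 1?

1

The segment meets the boundary at (9,4.75).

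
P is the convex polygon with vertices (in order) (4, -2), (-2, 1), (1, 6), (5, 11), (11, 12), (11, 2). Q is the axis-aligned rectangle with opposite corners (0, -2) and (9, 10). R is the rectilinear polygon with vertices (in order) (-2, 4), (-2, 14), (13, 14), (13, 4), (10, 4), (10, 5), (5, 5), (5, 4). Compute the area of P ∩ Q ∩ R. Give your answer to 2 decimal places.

The intersection is the polygon with vertices (0,4.333), (1,6), (4.2,10), (9,10), (9,5), (5,5), (5,4), (0,4).
By the shoelace formula its area is 38.77.

38.77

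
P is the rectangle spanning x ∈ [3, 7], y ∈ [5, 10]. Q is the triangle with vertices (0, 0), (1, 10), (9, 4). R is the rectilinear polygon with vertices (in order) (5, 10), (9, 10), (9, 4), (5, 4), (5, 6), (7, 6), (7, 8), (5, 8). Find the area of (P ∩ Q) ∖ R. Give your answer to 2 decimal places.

6.17

|P ∩ Q| = 8.
|(P ∩ Q) ∩ R| = 1.8333.
|(P ∩ Q) ∖ R| = 8 − 1.8333 = 6.17.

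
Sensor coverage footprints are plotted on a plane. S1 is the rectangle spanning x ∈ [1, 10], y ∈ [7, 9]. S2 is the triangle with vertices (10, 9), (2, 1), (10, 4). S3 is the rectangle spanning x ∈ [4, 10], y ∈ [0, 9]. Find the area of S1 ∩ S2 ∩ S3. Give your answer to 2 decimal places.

The intersection is the polygon with vertices (8,7), (10,9), (10,7).
By the shoelace formula its area is 2.00.

2.00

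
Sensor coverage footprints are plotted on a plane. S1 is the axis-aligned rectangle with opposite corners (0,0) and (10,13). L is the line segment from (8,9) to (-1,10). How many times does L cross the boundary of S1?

The segment meets the boundary at (0,9.889).

1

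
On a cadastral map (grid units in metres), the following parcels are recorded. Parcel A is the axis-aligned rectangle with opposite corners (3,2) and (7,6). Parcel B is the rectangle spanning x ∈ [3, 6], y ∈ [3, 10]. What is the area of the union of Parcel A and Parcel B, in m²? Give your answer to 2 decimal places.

By inclusion–exclusion:
Individual areas: |Parcel A| = 16, |Parcel B| = 21.
|Parcel A∩Parcel B|: x∈[3,6], y∈[3,6] → 3·3 = 9.
|Parcel A ∪ Parcel B| = 37 − 9 = 28.00.

28.00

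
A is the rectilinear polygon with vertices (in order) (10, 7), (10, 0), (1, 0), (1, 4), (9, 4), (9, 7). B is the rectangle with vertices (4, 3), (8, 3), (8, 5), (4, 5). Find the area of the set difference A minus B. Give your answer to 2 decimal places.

35.00

|A| = 39, |A∩B| = 4.
|A ∖ B| = |A| − |A∩B| = 39 − 4 = 35.00.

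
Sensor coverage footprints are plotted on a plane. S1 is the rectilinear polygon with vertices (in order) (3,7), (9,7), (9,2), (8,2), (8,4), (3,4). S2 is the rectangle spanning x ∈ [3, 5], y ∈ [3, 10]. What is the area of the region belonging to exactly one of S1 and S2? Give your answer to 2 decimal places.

22.00

|S1| = 20, |S2| = 14, |S1∩S2| = 6.
|S1 △ S2| = |S1| + |S2| − 2·|S1∩S2| = 20 + 14 − 12 = 22.00.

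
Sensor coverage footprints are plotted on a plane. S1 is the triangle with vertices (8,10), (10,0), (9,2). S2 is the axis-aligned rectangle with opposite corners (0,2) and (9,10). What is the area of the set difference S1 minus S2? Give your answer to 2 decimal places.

1.50

|S1| = 3, |S1∩S2| = 1.5.
|S1 ∖ S2| = |S1| − |S1∩S2| = 3 − 1.5 = 1.50.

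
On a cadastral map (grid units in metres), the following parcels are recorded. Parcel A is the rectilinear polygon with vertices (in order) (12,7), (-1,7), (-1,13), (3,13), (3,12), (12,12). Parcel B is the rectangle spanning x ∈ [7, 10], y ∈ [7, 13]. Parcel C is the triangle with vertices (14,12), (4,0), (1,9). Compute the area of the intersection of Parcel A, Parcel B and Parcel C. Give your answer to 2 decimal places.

The intersection is the polygon with vertices (7,10.385), (10,11.077), (10,7.2), (9.833,7), (7,7).
By the shoelace formula its area is 11.18.

11.18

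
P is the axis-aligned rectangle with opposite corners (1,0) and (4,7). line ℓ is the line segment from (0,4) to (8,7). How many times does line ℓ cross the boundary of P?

2

The segment meets the boundary at (4,5.5), (1,4.375).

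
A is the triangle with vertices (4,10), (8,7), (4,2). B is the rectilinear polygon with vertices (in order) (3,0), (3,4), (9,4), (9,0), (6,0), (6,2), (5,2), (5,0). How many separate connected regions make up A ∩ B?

1

A ∩ B is a single connected region.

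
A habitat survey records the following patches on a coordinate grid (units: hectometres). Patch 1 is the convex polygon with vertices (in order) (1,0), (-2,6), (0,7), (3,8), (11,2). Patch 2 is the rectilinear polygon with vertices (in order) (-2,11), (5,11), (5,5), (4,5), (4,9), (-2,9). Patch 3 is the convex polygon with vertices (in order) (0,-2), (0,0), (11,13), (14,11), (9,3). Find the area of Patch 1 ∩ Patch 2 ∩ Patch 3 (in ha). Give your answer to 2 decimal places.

0.35

The intersection is the polygon with vertices (5,5), (4.231,5), (5,5.909).
By the shoelace formula its area is 0.35.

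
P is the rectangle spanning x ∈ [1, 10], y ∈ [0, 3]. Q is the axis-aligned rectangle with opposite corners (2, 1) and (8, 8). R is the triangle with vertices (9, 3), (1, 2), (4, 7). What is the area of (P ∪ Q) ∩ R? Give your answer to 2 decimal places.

17.97

The region (P ∪ Q) ∩ R is the polygon with vertices (2,3), (2,3.667), (4,7), (8,3.8), (8,3), (9,3), (1,2), (1.6,3).
By the shoelace formula its area is 17.97.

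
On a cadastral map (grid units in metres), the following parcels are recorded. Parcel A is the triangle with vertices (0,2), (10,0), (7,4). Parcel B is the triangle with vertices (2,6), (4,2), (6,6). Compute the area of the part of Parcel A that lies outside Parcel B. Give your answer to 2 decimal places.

|Parcel A| = 17, |Parcel A∩Parcel B| = 0.6667.
|Parcel A ∖ Parcel B| = |Parcel A| − |Parcel A∩Parcel B| = 17 − 0.6667 = 16.33.

16.33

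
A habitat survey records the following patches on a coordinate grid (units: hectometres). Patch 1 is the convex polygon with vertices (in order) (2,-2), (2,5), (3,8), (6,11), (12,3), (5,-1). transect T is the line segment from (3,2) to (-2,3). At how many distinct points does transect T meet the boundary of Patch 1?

The segment meets the boundary at (2,2.2).

1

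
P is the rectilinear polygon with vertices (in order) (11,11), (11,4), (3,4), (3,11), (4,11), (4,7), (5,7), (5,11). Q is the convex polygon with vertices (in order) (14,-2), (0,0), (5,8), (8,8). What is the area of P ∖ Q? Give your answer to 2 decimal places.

|P| = 52, |P∩Q| = 21.2875.
|P ∖ Q| = |P| − |P∩Q| = 52 − 21.2875 = 30.71.

30.71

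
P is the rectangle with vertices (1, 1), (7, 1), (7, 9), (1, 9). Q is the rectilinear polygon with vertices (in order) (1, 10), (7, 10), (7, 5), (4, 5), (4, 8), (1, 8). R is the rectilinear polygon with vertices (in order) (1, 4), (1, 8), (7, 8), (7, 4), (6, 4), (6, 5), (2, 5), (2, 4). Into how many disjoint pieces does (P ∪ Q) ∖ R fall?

(P ∪ Q) ∖ R splits into 2 disjoint pieces (area 22, area 12).

2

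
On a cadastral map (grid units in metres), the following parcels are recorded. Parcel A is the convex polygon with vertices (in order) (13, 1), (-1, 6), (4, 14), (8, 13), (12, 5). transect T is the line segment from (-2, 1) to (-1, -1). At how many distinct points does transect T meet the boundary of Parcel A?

0

The segment lies entirely outside Parcel A and never meets its boundary.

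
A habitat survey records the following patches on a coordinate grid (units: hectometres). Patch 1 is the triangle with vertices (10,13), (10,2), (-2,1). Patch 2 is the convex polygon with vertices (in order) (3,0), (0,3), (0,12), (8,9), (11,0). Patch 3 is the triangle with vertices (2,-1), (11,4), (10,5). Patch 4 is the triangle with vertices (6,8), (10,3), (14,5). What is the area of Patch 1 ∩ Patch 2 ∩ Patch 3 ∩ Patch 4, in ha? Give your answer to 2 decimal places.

The intersection is the polygon with vertices (9.467,4.6), (9.875,3.375), (9.754,3.308), (9,4.25).
By the shoelace formula its area is 0.44.

0.44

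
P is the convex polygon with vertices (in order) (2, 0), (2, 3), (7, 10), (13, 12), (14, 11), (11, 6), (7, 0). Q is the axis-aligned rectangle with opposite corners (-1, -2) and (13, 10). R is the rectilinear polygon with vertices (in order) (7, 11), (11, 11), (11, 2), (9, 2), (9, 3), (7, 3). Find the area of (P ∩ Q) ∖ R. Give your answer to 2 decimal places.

|P ∩ Q| = 65.1667.
|(P ∩ Q) ∩ R| = 25.
|(P ∩ Q) ∖ R| = 65.1667 − 25 = 40.17.

40.17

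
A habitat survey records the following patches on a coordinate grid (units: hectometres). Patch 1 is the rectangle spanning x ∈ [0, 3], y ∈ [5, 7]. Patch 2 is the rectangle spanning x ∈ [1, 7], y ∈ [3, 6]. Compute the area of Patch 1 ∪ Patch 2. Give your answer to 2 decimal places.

22.00

By inclusion–exclusion:
Individual areas: |Patch 1| = 6, |Patch 2| = 18.
|Patch 1∩Patch 2|: x∈[1,3], y∈[5,6] → 2·1 = 2.
|Patch 1 ∪ Patch 2| = 24 − 2 = 22.00.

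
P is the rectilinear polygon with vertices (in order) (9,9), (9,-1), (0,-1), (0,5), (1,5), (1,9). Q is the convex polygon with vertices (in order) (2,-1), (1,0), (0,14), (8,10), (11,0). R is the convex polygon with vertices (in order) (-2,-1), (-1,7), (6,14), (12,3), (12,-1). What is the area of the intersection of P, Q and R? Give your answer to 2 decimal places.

76.85

The intersection is the polygon with vertices (2,-1), (1,0), (0.643,5), (1,5), (1,9), (8.3,9), (9,6.667), (9,-0.222).
By the shoelace formula its area is 76.85.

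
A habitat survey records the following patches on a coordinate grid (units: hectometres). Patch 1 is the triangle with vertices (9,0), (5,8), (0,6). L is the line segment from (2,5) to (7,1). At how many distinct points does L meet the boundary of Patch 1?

1

The segment meets the boundary at (4.5,3).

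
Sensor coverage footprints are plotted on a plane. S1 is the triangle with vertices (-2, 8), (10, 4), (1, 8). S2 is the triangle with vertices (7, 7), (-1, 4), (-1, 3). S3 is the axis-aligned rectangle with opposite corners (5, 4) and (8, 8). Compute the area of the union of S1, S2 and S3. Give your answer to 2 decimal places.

By inclusion–exclusion:
Individual areas: |S1| = 6, |S2| = 4, |S3| = 12.
|S1∩S2| = 0.1992.
|S1∩S3| = 1.1667.
|S2∩S3| = 0.25.
|S1∩S2∩S3| = 0.0261.
|S1 ∪ S2 ∪ S3| = 22 − 1.6159 + 0.0261 = 20.41.

20.41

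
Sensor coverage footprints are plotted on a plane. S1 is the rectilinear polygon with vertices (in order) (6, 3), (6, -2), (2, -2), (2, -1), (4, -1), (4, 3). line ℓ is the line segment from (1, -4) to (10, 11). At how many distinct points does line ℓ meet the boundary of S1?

4

The segment meets the boundary at (5.2,3), (4,1), (2.8,-1), (2.2,-2).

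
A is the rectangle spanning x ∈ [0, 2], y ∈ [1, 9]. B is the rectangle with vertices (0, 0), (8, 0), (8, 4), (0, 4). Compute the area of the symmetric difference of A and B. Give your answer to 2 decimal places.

|A∩B|: x∈[0,2], y∈[1,4] → 2·3 = 6.
|A △ B| = |A| + |B| − 2·|A∩B| = 16 + 32 − 12 = 36.00.

36.00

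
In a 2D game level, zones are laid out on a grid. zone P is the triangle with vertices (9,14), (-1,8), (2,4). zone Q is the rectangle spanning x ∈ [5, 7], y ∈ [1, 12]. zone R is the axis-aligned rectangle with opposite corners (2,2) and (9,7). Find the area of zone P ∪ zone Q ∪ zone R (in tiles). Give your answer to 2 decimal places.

68.41

By inclusion–exclusion:
Individual areas: |zone P| = 29, |zone Q| = 22, |zone R| = 35.
|zone P∩zone Q| = 4.4381.
|zone P∩zone R| = 3.15.
|zone Q∩zone R|: x∈[5,7], y∈[2,7] → 2·5 = 10.
|zone P∩zone Q∩zone R| = 0.
|zone P ∪ zone Q ∪ zone R| = 86 − 17.5881 + 0 = 68.41.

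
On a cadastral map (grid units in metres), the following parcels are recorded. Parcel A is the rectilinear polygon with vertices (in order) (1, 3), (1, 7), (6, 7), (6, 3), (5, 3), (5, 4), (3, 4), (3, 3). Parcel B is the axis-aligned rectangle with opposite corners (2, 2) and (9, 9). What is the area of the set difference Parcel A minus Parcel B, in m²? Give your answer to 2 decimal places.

|Parcel A| = 18, |Parcel A∩Parcel B| = 14.
|Parcel A ∖ Parcel B| = |Parcel A| − |Parcel A∩Parcel B| = 18 − 14 = 4.00.

4.00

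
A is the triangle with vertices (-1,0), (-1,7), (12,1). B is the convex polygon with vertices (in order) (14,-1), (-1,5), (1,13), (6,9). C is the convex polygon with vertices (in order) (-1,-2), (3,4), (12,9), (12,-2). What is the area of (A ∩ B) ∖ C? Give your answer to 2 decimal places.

|A ∩ B| = 18.842.
|(A ∩ B) ∩ C| = 11.2229.
|(A ∩ B) ∖ C| = 18.842 − 11.2229 = 7.62.

7.62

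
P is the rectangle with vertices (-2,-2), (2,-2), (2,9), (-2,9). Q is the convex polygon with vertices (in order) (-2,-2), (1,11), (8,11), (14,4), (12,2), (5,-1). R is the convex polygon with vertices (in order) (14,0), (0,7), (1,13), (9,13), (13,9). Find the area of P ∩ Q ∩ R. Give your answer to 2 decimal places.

The intersection is the polygon with vertices (2,6), (0.069,6.965), (0.538,9), (2,9).
By the shoelace formula its area is 4.38.

4.38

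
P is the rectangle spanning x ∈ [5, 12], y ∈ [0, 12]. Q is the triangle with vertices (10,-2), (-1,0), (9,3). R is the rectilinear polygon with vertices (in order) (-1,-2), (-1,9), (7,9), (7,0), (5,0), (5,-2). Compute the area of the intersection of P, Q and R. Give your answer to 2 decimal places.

4.20

The intersection is the polygon with vertices (5,1.8), (7,2.4), (7,0), (5,0).
By the shoelace formula its area is 4.20.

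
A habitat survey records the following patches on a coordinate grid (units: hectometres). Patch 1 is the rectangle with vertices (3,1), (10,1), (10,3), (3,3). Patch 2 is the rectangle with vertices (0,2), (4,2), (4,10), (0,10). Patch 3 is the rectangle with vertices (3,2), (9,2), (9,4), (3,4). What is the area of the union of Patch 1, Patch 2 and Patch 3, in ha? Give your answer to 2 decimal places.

50.00

By inclusion–exclusion:
Individual areas: |Patch 1| = 14, |Patch 2| = 32, |Patch 3| = 12.
|Patch 1∩Patch 2|: x∈[3,4], y∈[2,3] → 1·1 = 1.
|Patch 1∩Patch 3|: x∈[3,9], y∈[2,3] → 6·1 = 6.
|Patch 2∩Patch 3|: x∈[3,4], y∈[2,4] → 1·2 = 2.
|Patch 1∩Patch 2∩Patch 3| = 1.
|Patch 1 ∪ Patch 2 ∪ Patch 3| = 58 − 9 + 1 = 50.00.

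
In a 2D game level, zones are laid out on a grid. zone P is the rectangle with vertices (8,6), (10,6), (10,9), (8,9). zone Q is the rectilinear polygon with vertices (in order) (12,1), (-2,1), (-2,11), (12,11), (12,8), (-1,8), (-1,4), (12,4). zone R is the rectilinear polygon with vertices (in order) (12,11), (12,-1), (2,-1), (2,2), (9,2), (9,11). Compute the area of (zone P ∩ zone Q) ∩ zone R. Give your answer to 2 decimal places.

The region (zone P ∩ zone Q) ∩ zone R is the polygon with vertices (10,9), (10,8), (9,8), (9,9).
By the shoelace formula its area is 1.00.

1.00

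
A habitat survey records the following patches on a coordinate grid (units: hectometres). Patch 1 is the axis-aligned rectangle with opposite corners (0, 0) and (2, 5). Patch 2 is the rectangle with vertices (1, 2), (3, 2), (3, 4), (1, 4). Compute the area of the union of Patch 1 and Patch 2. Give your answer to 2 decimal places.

By inclusion–exclusion:
Individual areas: |Patch 1| = 10, |Patch 2| = 4.
|Patch 1∩Patch 2|: x∈[1,2], y∈[2,4] → 1·2 = 2.
|Patch 1 ∪ Patch 2| = 14 − 2 = 12.00.

12.00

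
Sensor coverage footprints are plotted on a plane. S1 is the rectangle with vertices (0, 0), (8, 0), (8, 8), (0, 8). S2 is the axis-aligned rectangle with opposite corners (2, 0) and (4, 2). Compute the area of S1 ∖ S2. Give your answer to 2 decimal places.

60.00

|S1∩S2|: x∈[2,4], y∈[0,2] → 2·2 = 4.
|S1| = 64.
|S1 ∖ S2| = |S1| − |S1∩S2| = 64 − 4 = 60.00.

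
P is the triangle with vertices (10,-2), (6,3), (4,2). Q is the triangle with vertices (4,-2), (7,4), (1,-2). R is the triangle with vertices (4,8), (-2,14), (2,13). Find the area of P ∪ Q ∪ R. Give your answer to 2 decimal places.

By inclusion–exclusion:
Individual areas: |P| = 7, |Q| = 9, |R| = 9.
|P∩Q| = 1.4538.
|P∩R| = 0.
|Q∩R| = 0.
|P∩Q∩R| = 0.
|P ∪ Q ∪ R| = 25 − 1.4538 + 0 = 23.55.

23.55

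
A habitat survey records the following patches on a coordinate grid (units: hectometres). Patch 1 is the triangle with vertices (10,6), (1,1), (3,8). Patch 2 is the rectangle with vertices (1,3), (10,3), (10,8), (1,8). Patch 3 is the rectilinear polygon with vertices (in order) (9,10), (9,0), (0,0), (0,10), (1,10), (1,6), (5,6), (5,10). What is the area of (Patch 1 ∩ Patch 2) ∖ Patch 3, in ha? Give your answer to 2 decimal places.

4.42

|Patch 1 ∩ Patch 2| = 23.4714.
|(Patch 1 ∩ Patch 2) ∩ Patch 3| = 19.0508.
|(Patch 1 ∩ Patch 2) ∖ Patch 3| = 23.4714 − 19.0508 = 4.42.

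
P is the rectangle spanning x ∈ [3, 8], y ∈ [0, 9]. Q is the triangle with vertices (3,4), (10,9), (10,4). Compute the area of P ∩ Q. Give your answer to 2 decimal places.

8.93

The intersection is the polygon with vertices (8,4), (3,4), (8,7.571).
By the shoelace formula its area is 8.93.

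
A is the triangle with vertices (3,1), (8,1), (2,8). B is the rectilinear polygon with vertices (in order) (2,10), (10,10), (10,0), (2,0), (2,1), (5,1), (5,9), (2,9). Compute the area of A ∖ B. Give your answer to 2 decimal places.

|A| = 17.5, |A∩B| = 5.25.
|A ∖ B| = |A| − |A∩B| = 17.5 − 5.25 = 12.25.

12.25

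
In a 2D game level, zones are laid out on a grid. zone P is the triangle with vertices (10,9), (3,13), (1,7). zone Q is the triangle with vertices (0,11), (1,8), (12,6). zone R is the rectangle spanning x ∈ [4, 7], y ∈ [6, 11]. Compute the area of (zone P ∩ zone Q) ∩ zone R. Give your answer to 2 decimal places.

2.17

The region (zone P ∩ zone Q) ∩ zone R is the polygon with vertices (6.609,8.246), (4,7.667), (4,9.333).
By the shoelace formula its area is 2.17.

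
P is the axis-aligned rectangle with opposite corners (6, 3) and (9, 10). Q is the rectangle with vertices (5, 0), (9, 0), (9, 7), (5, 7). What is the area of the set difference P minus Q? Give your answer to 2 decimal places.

9.00

|P∩Q|: x∈[6,9], y∈[3,7] → 3·4 = 12.
|P| = 21.
|P ∖ Q| = |P| − |P∩Q| = 21 − 12 = 9.00.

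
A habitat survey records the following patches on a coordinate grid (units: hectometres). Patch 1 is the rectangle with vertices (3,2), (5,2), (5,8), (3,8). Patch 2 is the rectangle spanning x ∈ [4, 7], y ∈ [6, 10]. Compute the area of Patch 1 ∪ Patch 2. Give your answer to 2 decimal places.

By inclusion–exclusion:
Individual areas: |Patch 1| = 12, |Patch 2| = 12.
|Patch 1∩Patch 2|: x∈[4,5], y∈[6,8] → 1·2 = 2.
|Patch 1 ∪ Patch 2| = 24 − 2 = 22.00.

22.00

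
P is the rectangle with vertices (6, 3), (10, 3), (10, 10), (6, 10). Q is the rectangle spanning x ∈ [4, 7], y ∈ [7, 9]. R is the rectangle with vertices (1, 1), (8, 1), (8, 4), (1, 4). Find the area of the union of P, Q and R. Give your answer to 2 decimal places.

51.00

By inclusion–exclusion:
Individual areas: |P| = 28, |Q| = 6, |R| = 21.
|P∩Q|: x∈[6,7], y∈[7,9] → 1·2 = 2.
|P∩R|: x∈[6,8], y∈[3,4] → 2·1 = 2.
|Q∩R| = 0 (no overlap).
|P∩Q∩R| = 0.
|P ∪ Q ∪ R| = 55 − 4 + 0 = 51.00.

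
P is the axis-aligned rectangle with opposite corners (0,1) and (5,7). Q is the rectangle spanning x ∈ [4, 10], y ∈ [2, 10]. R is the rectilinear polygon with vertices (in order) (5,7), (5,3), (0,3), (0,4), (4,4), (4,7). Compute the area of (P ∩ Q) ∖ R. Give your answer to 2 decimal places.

1.00

|P ∩ Q| = 5.
|(P ∩ Q) ∩ R| = 4.
|(P ∩ Q) ∖ R| = 5 − 4 = 1.00.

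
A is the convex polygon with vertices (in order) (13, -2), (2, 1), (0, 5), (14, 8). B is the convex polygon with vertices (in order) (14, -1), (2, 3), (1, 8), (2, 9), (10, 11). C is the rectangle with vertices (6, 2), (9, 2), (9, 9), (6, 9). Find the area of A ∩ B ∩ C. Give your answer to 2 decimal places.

13.82

The intersection is the polygon with vertices (9,6.929), (9,2), (6,2), (6,6.286).
By the shoelace formula its area is 13.82.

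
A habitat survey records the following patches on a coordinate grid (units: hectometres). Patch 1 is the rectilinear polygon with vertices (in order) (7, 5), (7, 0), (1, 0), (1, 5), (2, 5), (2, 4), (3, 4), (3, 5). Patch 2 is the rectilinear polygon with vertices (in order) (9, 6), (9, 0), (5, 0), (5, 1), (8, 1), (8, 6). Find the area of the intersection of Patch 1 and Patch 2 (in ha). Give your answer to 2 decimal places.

The intersection is the polygon with vertices (7,0), (5,0), (5,1), (7,1).
By the shoelace formula its area is 2.00.

2.00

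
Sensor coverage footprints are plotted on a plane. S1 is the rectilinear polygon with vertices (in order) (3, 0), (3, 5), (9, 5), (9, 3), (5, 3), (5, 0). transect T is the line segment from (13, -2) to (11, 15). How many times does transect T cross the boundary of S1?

0

The segment lies entirely outside S1 and never meets its boundary.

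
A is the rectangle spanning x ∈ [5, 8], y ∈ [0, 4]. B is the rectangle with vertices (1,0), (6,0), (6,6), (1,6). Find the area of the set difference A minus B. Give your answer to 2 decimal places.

|A∩B|: x∈[5,6], y∈[0,4] → 1·4 = 4.
|A| = 12.
|A ∖ B| = |A| − |A∩B| = 12 − 4 = 8.00.

8.00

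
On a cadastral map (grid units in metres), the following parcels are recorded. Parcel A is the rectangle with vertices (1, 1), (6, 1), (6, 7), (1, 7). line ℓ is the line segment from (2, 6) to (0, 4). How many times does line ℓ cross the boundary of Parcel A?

The segment meets the boundary at (1,5).

1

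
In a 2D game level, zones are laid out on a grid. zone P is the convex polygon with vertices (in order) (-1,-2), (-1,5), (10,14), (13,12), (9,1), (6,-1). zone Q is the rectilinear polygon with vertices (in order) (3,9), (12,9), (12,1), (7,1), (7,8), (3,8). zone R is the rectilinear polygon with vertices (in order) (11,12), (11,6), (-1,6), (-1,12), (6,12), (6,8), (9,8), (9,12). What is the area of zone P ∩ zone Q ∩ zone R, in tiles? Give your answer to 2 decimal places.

12.63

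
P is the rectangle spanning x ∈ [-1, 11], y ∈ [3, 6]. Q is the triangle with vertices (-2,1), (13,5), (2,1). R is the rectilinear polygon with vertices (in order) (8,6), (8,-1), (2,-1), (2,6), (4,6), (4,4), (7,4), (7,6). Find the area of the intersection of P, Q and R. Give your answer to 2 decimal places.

0.79

The intersection is the polygon with vertices (7.5,3), (5.5,3), (8,3.667), (8,3.182).
By the shoelace formula its area is 0.79.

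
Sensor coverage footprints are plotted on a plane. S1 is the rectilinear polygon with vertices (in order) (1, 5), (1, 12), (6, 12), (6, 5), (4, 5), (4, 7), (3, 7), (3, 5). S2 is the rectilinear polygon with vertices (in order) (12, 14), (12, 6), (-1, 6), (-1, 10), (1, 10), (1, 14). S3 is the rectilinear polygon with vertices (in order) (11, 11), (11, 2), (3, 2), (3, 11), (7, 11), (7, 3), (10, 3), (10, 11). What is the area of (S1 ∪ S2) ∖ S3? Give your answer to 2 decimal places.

73.00

|S1 ∪ S2| = 100.
|(S1 ∪ S2) ∩ S3| = 27.
|(S1 ∪ S2) ∖ S3| = 100 − 27 = 73.00.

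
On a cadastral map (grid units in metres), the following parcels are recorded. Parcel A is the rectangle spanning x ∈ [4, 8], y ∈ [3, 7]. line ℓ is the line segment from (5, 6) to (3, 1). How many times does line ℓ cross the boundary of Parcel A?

The segment meets the boundary at (4,3.5).

1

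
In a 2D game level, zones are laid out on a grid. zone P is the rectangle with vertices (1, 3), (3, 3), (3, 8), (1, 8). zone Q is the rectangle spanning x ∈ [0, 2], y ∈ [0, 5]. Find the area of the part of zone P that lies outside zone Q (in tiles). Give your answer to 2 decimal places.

|zone P∩zone Q|: x∈[1,2], y∈[3,5] → 1·2 = 2.
|zone P| = 10.
|zone P ∖ zone Q| = |zone P| − |zone P∩zone Q| = 10 − 2 = 8.00.

8.00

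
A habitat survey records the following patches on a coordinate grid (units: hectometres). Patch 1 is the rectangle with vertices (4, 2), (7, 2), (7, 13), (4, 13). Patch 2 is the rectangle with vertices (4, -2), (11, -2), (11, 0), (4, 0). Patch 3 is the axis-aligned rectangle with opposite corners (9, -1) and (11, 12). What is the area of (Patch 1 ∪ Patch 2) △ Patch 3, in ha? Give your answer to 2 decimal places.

|Patch 1 ∪ Patch 2| = 47.
|(Patch 1 ∪ Patch 2) ∩ Patch 3| = 2.
|(Patch 1 ∪ Patch 2) △ Patch 3| = 47 + 26 − 4 = 69.00.

69.00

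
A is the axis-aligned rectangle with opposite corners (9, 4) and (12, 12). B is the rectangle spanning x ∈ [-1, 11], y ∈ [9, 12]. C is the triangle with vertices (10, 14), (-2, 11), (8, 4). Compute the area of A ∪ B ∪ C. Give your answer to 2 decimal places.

82.43

By inclusion–exclusion:
Individual areas: |A| = 24, |B| = 36, |C| = 57.
|A∩B|: x∈[9,11], y∈[9,12] → 2·3 = 6.
|A∩C| = 0.9.
|B∩C| = 28.5679.
|A∩B∩C| = 0.9.
|A ∪ B ∪ C| = 117 − 35.4679 + 0.9 = 82.43.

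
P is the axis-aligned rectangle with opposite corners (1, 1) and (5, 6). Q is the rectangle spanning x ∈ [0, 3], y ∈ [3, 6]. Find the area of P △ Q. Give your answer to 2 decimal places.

17.00

|P∩Q|: x∈[1,3], y∈[3,6] → 2·3 = 6.
|P △ Q| = |P| + |Q| − 2·|P∩Q| = 20 + 9 − 12 = 17.00.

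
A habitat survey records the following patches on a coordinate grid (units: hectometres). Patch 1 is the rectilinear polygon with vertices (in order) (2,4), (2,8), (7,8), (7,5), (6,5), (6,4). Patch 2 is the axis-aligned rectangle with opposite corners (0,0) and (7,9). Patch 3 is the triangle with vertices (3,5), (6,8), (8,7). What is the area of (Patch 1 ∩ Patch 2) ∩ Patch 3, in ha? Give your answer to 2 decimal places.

The region (Patch 1 ∩ Patch 2) ∩ Patch 3 is the polygon with vertices (7,6.6), (3,5), (6,8), (7,7.5).
By the shoelace formula its area is 4.05.

4.05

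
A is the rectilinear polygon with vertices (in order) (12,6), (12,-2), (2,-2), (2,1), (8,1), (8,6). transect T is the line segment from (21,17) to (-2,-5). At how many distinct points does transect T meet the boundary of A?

4

The segment meets the boundary at (4.273,1), (8,4.565), (9.5,6), (2,-1.174).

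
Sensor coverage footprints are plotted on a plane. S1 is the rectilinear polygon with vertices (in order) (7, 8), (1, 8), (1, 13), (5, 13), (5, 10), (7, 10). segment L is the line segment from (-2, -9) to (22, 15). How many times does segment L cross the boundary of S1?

The segment lies entirely outside S1 and never meets its boundary.

0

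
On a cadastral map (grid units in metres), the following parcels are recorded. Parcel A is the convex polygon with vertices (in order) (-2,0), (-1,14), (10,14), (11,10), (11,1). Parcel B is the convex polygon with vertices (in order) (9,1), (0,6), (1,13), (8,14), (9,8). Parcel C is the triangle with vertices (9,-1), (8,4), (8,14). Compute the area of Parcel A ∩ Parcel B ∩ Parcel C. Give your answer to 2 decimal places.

4.69

The intersection is the polygon with vertices (8.55,1.25), (8,4), (8,14), (8.861,1.077).
By the shoelace formula its area is 4.69.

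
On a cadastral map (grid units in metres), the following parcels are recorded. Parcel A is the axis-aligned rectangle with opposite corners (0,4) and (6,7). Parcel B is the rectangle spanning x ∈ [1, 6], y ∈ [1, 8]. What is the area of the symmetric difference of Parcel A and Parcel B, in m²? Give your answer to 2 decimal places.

23.00

|Parcel A∩Parcel B|: x∈[1,6], y∈[4,7] → 5·3 = 15.
|Parcel A △ Parcel B| = |Parcel A| + |Parcel B| − 2·|Parcel A∩Parcel B| = 18 + 35 − 30 = 23.00.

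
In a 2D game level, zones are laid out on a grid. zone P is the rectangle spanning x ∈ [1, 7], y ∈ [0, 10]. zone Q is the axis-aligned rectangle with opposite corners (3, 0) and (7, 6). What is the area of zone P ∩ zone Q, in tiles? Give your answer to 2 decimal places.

24.00

|zone P∩zone Q|: x∈[3,7], y∈[0,6] → 4·6 = 24.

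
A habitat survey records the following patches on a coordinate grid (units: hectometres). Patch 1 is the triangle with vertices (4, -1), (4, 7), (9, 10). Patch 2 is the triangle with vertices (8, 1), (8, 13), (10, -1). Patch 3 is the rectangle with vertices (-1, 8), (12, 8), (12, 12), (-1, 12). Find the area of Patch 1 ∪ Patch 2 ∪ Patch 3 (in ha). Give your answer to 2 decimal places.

By inclusion–exclusion:
Individual areas: |Patch 1| = 20, |Patch 2| = 12, |Patch 3| = 52.
|Patch 1∩Patch 2| = 0.6169.
|Patch 1∩Patch 3| = 2.4242.
|Patch 2∩Patch 3| = 1.7143.
|Patch 1∩Patch 2∩Patch 3| = 0.6078.
|Patch 1 ∪ Patch 2 ∪ Patch 3| = 84 − 4.7555 + 0.6078 = 79.85.

79.85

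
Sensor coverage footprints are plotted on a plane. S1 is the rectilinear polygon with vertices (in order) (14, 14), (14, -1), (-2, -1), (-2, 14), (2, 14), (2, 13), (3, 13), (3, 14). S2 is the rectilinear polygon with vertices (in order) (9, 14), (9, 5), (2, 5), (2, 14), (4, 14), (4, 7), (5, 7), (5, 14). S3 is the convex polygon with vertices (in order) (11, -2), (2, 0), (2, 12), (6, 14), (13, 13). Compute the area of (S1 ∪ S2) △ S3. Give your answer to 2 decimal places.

100.13

|S1 ∪ S2| = 240.
|(S1 ∪ S2) ∩ S3| = 142.1833.
|(S1 ∪ S2) △ S3| = 240 + 144.5 − 284.3667 = 100.13.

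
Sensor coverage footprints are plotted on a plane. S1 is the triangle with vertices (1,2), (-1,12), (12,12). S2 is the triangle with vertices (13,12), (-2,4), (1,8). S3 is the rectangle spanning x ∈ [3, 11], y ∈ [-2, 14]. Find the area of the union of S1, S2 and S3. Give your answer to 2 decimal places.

By inclusion–exclusion:
Individual areas: |S1| = 65, |S2| = 18, |S3| = 128.
|S1∩S2| = 15.689.
|S1∩S3| = 36.3636.
|S2∩S3| = 9.6.
|S1∩S2∩S3| = 9.567.
|S1 ∪ S2 ∪ S3| = 211 − 61.6527 + 9.567 = 158.91.

158.91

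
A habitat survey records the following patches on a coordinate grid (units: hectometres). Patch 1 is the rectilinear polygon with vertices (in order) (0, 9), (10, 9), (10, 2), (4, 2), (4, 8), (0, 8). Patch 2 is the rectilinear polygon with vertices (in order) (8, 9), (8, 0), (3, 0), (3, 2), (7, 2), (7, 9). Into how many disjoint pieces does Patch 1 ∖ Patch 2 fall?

2

Patch 1 ∖ Patch 2 splits into 2 disjoint pieces (area 25, area 14).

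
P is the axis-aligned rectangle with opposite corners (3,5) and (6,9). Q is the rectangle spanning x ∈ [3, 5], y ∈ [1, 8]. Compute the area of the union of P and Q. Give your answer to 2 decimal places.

20.00

By inclusion–exclusion:
Individual areas: |P| = 12, |Q| = 14.
|P∩Q|: x∈[3,5], y∈[5,8] → 2·3 = 6.
|P ∪ Q| = 26 − 6 = 20.00.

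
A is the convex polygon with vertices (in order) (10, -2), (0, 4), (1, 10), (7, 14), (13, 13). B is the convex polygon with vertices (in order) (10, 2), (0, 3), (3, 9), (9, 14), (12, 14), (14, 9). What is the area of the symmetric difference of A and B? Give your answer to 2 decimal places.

48.15

|A| = 133.5, |B| = 105, |A∩B| = 95.1764.
|A △ B| = |A| + |B| − 2·|A∩B| = 133.5 + 105 − 190.3528 = 48.15.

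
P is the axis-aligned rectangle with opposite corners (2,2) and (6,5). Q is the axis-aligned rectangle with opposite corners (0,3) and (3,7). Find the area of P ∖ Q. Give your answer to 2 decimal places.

10.00

|P∩Q|: x∈[2,3], y∈[3,5] → 1·2 = 2.
|P| = 12.
|P ∖ Q| = |P| − |P∩Q| = 12 − 2 = 10.00.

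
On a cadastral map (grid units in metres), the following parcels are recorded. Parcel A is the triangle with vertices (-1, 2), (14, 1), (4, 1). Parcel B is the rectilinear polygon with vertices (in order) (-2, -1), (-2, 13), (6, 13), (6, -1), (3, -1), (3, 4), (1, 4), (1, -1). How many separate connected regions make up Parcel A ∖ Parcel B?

Parcel A ∖ Parcel B splits into 2 disjoint pieces (area 0.8, area 2.1333).

2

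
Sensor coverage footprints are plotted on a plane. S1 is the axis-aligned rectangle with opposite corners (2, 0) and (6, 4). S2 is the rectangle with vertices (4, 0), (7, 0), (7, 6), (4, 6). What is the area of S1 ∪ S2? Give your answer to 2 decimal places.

26.00

By inclusion–exclusion:
Individual areas: |S1| = 16, |S2| = 18.
|S1∩S2|: x∈[4,6], y∈[0,4] → 2·4 = 8.
|S1 ∪ S2| = 34 − 8 = 26.00.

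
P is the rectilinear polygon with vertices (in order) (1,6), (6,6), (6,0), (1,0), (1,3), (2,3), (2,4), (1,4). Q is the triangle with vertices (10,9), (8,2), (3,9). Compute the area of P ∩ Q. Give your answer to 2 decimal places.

0.51

The intersection is the polygon with vertices (6,6), (6,4.8), (5.143,6).
By the shoelace formula its area is 0.51.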